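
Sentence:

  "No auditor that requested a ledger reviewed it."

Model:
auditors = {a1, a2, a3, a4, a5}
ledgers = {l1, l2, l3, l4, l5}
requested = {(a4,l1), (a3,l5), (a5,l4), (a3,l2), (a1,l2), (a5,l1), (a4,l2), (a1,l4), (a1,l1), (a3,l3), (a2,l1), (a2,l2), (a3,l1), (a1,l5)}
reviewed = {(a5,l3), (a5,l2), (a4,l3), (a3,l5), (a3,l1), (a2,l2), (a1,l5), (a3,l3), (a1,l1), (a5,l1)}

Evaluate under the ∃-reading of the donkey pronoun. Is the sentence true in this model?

"it" takes "a ledger" as antecedent — a donkey pronoun bound across the clause boundary.
Truth condition: for no (a,l) with requested(a,l) does reviewed(a,l) hold.
Restrictor pairs — does the scope hold? (a1,l1):holds  (a1,l2):fails  (a1,l4):fails  (a1,l5):holds  (a2,l1):fails  (a2,l2):holds  (a3,l1):holds  (a3,l2):fails  (a3,l3):holds  (a3,l5):holds  (a4,l1):fails  (a4,l2):fails  (a5,l1):holds  (a5,l4):fails
Scope holds for 7 pair(s), so the sentence is false.

False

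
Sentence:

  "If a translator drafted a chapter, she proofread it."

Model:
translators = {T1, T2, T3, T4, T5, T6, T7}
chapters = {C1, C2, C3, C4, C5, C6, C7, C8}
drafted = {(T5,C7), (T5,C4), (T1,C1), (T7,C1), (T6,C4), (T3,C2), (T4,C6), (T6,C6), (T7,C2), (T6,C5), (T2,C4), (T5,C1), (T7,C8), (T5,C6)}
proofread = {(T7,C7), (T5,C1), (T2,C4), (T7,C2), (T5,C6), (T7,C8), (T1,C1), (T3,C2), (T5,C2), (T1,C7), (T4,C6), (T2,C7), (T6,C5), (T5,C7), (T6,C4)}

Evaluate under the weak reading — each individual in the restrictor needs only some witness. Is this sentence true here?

True

"it" takes "a chapter" as antecedent — a donkey pronoun bound across the clause boundary.
Weak reading: every translator t with some drafted-chapter has at least one drafted-chapter c such that proofread(t,c).
Per translator: T1:✓  T2:✓  T3:✓  T4:✓  T5:✓  T6:✓  T7:✓
Every translator in the restrictor has a witness.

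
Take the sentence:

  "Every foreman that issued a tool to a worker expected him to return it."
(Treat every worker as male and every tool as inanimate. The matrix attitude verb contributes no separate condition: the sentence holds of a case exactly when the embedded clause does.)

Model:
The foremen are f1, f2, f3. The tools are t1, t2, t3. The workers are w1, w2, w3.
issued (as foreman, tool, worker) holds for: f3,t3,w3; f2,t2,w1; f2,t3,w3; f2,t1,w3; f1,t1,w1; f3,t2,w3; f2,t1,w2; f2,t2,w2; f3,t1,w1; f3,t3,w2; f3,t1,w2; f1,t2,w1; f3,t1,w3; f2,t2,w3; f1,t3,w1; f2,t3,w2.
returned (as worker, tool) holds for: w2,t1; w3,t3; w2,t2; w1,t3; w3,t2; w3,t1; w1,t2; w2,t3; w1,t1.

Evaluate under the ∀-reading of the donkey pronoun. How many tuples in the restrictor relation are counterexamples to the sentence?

0

"him" takes "a worker" as antecedent and "it" takes "a tool"; both are donkey pronouns co-varying with the restrictor.
Strong reading: for every (f,t,w) with issued(f,t,w), returned(w,t).
Restrictor triples: (f1,t1,w1)→returned(w1,t1) ✓  (f1,t2,w1)→returned(w1,t2) ✓  (f1,t3,w1)→returned(w1,t3) ✓  (f2,t1,w2)→returned(w2,t1) ✓  (f2,t1,w3)→returned(w3,t1) ✓  (f2,t2,w1)→returned(w1,t2) ✓  (f2,t2,w2)→returned(w2,t2) ✓  (f2,t2,w3)→returned(w3,t2) ✓  (f2,t3,w2)→returned(w2,t3) ✓  (f2,t3,w3)→returned(w3,t3) ✓  (f3,t1,w1)→returned(w1,t1) ✓  (f3,t1,w2)→returned(w2,t1) ✓  (f3,t1,w3)→returned(w3,t1) ✓  (f3,t2,w3)→returned(w3,t2) ✓  (f3,t3,w2)→returned(w2,t3) ✓  (f3,t3,w3)→returned(w3,t3) ✓
Counterexamples (restrictor triples failing the scope): 0.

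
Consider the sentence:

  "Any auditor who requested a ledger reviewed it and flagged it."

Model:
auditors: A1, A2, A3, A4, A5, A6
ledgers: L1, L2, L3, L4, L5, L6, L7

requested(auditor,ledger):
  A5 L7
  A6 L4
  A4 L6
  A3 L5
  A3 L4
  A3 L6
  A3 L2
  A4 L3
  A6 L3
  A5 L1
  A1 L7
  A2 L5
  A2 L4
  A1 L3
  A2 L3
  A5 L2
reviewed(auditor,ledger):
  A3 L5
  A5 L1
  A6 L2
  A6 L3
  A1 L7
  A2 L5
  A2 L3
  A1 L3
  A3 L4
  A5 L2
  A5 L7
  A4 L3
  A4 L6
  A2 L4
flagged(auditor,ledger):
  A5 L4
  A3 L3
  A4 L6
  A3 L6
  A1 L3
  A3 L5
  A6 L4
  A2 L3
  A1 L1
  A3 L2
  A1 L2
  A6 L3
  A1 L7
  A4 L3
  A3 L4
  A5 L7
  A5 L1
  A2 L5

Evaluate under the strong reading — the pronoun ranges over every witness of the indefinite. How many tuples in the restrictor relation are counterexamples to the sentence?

"it" takes "a ledger" as antecedent — a donkey pronoun bound across the clause boundary.
Strong reading: for every (a,l) with requested(a,l), reviewed(a,l) ∧ flagged(a,l).
Restrictor pairs: (A1,L3) ✓  (A1,L7) ✓  (A2,L3) ✓  (A2,L4) ✗  (A2,L5) ✓  (A3,L2) ✗  (A3,L4) ✓  (A3,L5) ✓  (A3,L6) ✗  (A4,L3) ✓  (A4,L6) ✓  (A5,L1) ✓  (A5,L2) ✗  (A5,L7) ✓  (A6,L3) ✓  (A6,L4) ✗
Counterexamples (restrictor pairs failing the scope): 5.

5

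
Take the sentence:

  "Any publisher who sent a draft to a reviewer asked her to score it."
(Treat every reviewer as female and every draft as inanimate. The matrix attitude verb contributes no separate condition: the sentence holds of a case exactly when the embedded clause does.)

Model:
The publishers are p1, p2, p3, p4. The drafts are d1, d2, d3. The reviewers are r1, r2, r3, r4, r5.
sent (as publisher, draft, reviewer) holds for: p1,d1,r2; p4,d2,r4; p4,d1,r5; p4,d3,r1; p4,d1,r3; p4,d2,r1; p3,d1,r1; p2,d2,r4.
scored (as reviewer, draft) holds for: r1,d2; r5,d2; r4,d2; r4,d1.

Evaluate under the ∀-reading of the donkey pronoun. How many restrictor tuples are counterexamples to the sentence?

"her" takes "a reviewer" as antecedent and "it" takes "a draft"; both are donkey pronouns co-varying with the restrictor.
Strong reading: for every (p,d,r) with sent(p,d,r), scored(r,d).
Restrictor triples: (p1,d1,r2)→scored(r2,d1) ✗  (p2,d2,r4)→scored(r4,d2) ✓  (p3,d1,r1)→scored(r1,d1) ✗  (p4,d1,r3)→scored(r3,d1) ✗  (p4,d1,r5)→scored(r5,d1) ✗  (p4,d2,r1)→scored(r1,d2) ✓  (p4,d2,r4)→scored(r4,d2) ✓  (p4,d3,r1)→scored(r1,d3) ✗
Counterexamples (restrictor triples failing the scope): 5.

5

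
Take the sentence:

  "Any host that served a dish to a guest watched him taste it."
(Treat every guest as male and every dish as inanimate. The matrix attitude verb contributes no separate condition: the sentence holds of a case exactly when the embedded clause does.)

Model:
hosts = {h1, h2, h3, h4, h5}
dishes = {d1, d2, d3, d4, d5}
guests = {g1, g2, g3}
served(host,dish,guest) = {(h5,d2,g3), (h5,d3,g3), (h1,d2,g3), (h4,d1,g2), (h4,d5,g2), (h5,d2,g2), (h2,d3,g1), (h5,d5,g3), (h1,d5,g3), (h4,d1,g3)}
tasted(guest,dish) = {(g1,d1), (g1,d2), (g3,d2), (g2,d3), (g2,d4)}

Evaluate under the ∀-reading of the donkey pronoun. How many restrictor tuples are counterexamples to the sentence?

8

"him" takes "a guest" as antecedent and "it" takes "a dish"; both are donkey pronouns co-varying with the restrictor.
Strong reading: for every (h,d,g) with served(h,d,g), tasted(g,d).
Restrictor triples: (h1,d2,g3)→tasted(g3,d2) ✓  (h1,d5,g3)→tasted(g3,d5) ✗  (h2,d3,g1)→tasted(g1,d3) ✗  (h4,d1,g2)→tasted(g2,d1) ✗  (h4,d1,g3)→tasted(g3,d1) ✗  (h4,d5,g2)→tasted(g2,d5) ✗  (h5,d2,g2)→tasted(g2,d2) ✗  (h5,d2,g3)→tasted(g3,d2) ✓  (h5,d3,g3)→tasted(g3,d3) ✗  (h5,d5,g3)→tasted(g3,d5) ✗
Counterexamples (restrictor triples failing the scope): 8.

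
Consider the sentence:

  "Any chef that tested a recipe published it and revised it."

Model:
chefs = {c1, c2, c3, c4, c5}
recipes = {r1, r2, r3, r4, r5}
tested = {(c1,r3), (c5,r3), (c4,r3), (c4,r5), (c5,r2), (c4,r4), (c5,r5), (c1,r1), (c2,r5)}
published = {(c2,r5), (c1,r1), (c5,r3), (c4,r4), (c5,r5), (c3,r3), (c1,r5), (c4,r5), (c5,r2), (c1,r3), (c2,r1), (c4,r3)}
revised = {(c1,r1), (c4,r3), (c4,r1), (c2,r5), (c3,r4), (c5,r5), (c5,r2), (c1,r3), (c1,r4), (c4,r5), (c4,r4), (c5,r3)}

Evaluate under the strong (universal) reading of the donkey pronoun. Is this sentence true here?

"it" takes "a recipe" as antecedent — a donkey pronoun bound across the clause boundary.
Strong reading: for every (c,r) with tested(c,r), published(c,r) ∧ revised(c,r).
Restrictor pairs: (c1,r1) ✓  (c1,r3) ✓  (c2,r5) ✓  (c4,r3) ✓  (c4,r4) ✓  (c4,r5) ✓  (c5,r2) ✓  (c5,r3) ✓  (c5,r5) ✓
Every restrictor pair satisfies the scope.

True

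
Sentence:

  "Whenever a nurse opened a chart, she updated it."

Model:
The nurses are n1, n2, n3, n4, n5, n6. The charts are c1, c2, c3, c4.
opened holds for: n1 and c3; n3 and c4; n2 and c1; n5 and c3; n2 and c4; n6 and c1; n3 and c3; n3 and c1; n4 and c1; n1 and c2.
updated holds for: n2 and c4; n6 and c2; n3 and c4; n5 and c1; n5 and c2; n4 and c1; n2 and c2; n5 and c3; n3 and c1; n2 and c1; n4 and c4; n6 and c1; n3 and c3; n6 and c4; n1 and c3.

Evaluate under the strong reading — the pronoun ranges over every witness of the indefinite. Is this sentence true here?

"it" takes "a chart" as antecedent — a donkey pronoun bound across the clause boundary.
Strong reading: for every (n,c) with opened(n,c), updated(n,c).
Restrictor pairs: (n1,c2) ✗  (n1,c3) ✓  (n2,c1) ✓  (n2,c4) ✓  (n3,c1) ✓  (n3,c3) ✓  (n3,c4) ✓  (n4,c1) ✓  (n5,c3) ✓  (n6,c1) ✓
Counterexample: (n1,c2) is in opened but fails the scope.

False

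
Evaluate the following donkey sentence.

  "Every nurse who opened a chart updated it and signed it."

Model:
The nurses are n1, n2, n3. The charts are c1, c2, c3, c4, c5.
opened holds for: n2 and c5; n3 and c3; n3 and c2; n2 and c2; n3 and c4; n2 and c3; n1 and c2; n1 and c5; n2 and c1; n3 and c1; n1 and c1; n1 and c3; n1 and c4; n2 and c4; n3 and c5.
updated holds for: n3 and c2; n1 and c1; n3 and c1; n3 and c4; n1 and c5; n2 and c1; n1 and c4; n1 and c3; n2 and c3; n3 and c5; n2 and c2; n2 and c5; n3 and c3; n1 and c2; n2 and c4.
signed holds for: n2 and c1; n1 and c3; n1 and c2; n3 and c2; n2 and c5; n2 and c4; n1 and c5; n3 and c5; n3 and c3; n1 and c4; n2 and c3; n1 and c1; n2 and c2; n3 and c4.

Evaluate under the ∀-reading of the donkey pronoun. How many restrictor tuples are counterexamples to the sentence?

"it" takes "a chart" as antecedent — a donkey pronoun bound across the clause boundary.
Strong reading: for every (n,c) with opened(n,c), updated(n,c) ∧ signed(n,c).
Restrictor pairs: (n1,c1) ✓  (n1,c2) ✓  (n1,c3) ✓  (n1,c4) ✓  (n1,c5) ✓  (n2,c1) ✓  (n2,c2) ✓  (n2,c3) ✓  (n2,c4) ✓  (n2,c5) ✓  (n3,c1) ✗  (n3,c2) ✓  (n3,c3) ✓  (n3,c4) ✓  (n3,c5) ✓
Counterexamples (restrictor pairs failing the scope): 1.

1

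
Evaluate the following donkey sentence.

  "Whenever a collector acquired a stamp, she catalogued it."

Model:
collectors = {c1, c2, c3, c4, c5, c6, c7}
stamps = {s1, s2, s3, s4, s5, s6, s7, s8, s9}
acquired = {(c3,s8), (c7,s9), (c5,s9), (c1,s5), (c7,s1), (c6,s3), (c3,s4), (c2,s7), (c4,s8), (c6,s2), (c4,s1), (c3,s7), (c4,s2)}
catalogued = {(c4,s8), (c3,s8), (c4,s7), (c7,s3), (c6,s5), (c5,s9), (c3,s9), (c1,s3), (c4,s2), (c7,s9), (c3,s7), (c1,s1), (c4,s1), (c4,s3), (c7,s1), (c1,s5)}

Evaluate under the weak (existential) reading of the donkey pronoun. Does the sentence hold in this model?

False

"it" takes "a stamp" as antecedent — a donkey pronoun bound across the clause boundary.
Weak reading: every collector c with some acquired-stamp has at least one acquired-stamp s such that catalogued(c,s).
Per collector: c1:✓  c2:✗  c3:✓  c4:✓  c5:✓  c6:✗  c7:✓
c2 has no witness among its acquired-stamps.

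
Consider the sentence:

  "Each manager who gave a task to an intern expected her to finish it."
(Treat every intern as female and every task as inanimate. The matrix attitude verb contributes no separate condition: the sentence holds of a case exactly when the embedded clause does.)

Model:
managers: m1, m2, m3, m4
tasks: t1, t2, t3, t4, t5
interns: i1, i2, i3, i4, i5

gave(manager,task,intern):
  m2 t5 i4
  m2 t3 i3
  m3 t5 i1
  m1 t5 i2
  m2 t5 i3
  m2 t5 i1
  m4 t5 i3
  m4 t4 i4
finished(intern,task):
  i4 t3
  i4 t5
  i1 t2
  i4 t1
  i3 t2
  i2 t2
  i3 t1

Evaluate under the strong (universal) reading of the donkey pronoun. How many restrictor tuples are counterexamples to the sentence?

"her" takes "an intern" as antecedent and "it" takes "a task"; both are donkey pronouns co-varying with the restrictor.
Strong reading: for every (m,t,i) with gave(m,t,i), finished(i,t).
Restrictor triples: (m1,t5,i2)→finished(i2,t5) ✗  (m2,t3,i3)→finished(i3,t3) ✗  (m2,t5,i1)→finished(i1,t5) ✗  (m2,t5,i3)→finished(i3,t5) ✗  (m2,t5,i4)→finished(i4,t5) ✓  (m3,t5,i1)→finished(i1,t5) ✗  (m4,t4,i4)→finished(i4,t4) ✗  (m4,t5,i3)→finished(i3,t5) ✗
Counterexamples (restrictor triples failing the scope): 7.

7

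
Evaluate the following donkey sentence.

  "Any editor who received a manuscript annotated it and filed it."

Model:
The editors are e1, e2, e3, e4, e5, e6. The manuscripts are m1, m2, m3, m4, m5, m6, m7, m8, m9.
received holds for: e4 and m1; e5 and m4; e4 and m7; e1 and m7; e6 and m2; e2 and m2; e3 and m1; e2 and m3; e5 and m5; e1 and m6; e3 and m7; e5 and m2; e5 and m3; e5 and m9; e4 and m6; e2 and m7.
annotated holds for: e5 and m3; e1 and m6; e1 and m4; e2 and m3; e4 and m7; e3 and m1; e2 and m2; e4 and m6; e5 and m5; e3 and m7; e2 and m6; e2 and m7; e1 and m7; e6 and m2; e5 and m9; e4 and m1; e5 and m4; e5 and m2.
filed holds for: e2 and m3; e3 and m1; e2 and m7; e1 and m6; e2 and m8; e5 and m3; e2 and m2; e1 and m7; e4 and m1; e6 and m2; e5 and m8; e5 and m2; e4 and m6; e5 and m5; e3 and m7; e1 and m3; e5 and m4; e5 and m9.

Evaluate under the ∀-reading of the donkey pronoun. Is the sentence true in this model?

False

"it" takes "a manuscript" as antecedent — a donkey pronoun bound across the clause boundary.
Strong reading: for every (e,m) with received(e,m), annotated(e,m) ∧ filed(e,m).
Restrictor pairs: (e1,m6) ✓  (e1,m7) ✓  (e2,m2) ✓  (e2,m3) ✓  (e2,m7) ✓  (e3,m1) ✓  (e3,m7) ✓  (e4,m1) ✓  (e4,m6) ✓  (e4,m7) ✗  (e5,m2) ✓  (e5,m3) ✓  (e5,m4) ✓  (e5,m5) ✓  (e5,m9) ✓  (e6,m2) ✓
Counterexample: (e4,m7) is in received but fails the scope.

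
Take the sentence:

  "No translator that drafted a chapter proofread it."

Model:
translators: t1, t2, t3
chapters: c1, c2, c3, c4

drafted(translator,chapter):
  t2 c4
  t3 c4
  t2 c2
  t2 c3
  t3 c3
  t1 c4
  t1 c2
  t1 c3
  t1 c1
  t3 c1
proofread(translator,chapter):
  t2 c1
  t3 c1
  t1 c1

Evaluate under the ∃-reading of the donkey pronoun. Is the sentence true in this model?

False

"it" takes "a chapter" as antecedent — a donkey pronoun bound across the clause boundary.
Truth condition: for no (t,c) with drafted(t,c) does proofread(t,c) hold.
Restrictor pairs — does the scope hold? (t1,c1):holds  (t1,c2):fails  (t1,c3):fails  (t1,c4):fails  (t2,c2):fails  (t2,c3):fails  (t2,c4):fails  (t3,c1):holds  (t3,c3):fails  (t3,c4):fails
Scope holds for 2 pair(s), so the sentence is false.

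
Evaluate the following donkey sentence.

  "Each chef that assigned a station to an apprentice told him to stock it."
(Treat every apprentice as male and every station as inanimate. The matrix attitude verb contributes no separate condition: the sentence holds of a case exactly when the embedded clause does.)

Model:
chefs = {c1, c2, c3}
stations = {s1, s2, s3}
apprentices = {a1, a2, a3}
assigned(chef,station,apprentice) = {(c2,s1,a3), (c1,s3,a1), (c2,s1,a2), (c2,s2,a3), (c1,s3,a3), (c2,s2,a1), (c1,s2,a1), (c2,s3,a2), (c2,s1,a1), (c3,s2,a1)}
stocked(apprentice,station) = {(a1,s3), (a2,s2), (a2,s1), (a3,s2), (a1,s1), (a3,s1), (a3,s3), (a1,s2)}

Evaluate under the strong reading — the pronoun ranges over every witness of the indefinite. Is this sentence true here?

"him" takes "an apprentice" as antecedent and "it" takes "a station"; both are donkey pronouns co-varying with the restrictor.
Strong reading: for every (c,s,a) with assigned(c,s,a), stocked(a,s).
Restrictor triples: (c1,s2,a1)→stocked(a1,s2) ✓  (c1,s3,a1)→stocked(a1,s3) ✓  (c1,s3,a3)→stocked(a3,s3) ✓  (c2,s1,a1)→stocked(a1,s1) ✓  (c2,s1,a2)→stocked(a2,s1) ✓  (c2,s1,a3)→stocked(a3,s1) ✓  (c2,s2,a1)→stocked(a1,s2) ✓  (c2,s2,a3)→stocked(a3,s2) ✓  (c2,s3,a2)→stocked(a2,s3) ✗  (c3,s2,a1)→stocked(a1,s2) ✓
Counterexample: (c2,s3,a2) — stocked(a2,s3) does not hold.

False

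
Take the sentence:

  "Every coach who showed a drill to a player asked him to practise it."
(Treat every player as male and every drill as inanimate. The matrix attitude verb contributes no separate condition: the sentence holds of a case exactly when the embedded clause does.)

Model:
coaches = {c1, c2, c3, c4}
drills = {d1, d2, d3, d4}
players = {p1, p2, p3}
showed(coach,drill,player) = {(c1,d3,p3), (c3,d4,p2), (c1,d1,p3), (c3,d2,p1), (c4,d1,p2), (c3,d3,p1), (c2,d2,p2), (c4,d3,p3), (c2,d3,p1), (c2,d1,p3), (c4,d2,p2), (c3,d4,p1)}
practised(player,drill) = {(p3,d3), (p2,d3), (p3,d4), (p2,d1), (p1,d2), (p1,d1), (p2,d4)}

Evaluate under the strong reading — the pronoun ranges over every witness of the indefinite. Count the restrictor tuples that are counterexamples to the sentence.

"him" takes "a player" as antecedent and "it" takes "a drill"; both are donkey pronouns co-varying with the restrictor.
Strong reading: for every (c,d,p) with showed(c,d,p), practised(p,d).
Restrictor triples: (c1,d1,p3)→practised(p3,d1) ✗  (c1,d3,p3)→practised(p3,d3) ✓  (c2,d1,p3)→practised(p3,d1) ✗  (c2,d2,p2)→practised(p2,d2) ✗  (c2,d3,p1)→practised(p1,d3) ✗  (c3,d2,p1)→practised(p1,d2) ✓  (c3,d3,p1)→practised(p1,d3) ✗  (c3,d4,p1)→practised(p1,d4) ✗  (c3,d4,p2)→practised(p2,d4) ✓  (c4,d1,p2)→practised(p2,d1) ✓  (c4,d2,p2)→practised(p2,d2) ✗  (c4,d3,p3)→practised(p3,d3) ✓
Counterexamples (restrictor triples failing the scope): 7.

7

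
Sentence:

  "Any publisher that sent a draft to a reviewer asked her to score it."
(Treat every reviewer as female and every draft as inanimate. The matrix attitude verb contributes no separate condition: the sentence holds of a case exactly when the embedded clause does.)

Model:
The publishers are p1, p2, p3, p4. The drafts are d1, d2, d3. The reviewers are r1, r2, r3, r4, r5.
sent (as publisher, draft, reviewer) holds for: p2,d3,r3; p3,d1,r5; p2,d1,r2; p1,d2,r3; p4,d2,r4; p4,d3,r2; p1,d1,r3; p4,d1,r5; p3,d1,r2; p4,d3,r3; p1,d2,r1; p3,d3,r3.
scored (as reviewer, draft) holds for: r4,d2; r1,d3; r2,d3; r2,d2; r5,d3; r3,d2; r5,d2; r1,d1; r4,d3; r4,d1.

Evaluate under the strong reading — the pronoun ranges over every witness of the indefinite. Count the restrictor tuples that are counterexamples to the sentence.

9

"her" takes "a reviewer" as antecedent and "it" takes "a draft"; both are donkey pronouns co-varying with the restrictor.
Strong reading: for every (p,d,r) with sent(p,d,r), scored(r,d).
Restrictor triples: (p1,d1,r3)→scored(r3,d1) ✗  (p1,d2,r1)→scored(r1,d2) ✗  (p1,d2,r3)→scored(r3,d2) ✓  (p2,d1,r2)→scored(r2,d1) ✗  (p2,d3,r3)→scored(r3,d3) ✗  (p3,d1,r2)→scored(r2,d1) ✗  (p3,d1,r5)→scored(r5,d1) ✗  (p3,d3,r3)→scored(r3,d3) ✗  (p4,d1,r5)→scored(r5,d1) ✗  (p4,d2,r4)→scored(r4,d2) ✓  (p4,d3,r2)→scored(r2,d3) ✓  (p4,d3,r3)→scored(r3,d3) ✗
Counterexamples (restrictor triples failing the scope): 9.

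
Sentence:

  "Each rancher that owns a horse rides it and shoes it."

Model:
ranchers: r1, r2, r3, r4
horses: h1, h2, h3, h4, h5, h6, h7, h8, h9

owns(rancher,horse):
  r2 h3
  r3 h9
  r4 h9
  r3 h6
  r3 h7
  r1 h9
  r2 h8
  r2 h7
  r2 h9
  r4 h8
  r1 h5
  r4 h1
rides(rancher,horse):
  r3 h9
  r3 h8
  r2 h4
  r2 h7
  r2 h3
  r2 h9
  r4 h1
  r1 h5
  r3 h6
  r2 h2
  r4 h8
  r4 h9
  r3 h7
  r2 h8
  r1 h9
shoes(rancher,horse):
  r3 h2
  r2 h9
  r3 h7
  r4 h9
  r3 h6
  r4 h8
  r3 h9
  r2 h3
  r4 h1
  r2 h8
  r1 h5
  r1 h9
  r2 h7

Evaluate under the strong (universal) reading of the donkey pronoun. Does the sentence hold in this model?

True

"it" takes "a horse" as antecedent — a donkey pronoun bound across the clause boundary.
Strong reading: for every (r,h) with owns(r,h), rides(r,h) ∧ shoes(r,h).
Restrictor pairs: (r1,h5) ✓  (r1,h9) ✓  (r2,h3) ✓  (r2,h7) ✓  (r2,h8) ✓  (r2,h9) ✓  (r3,h6) ✓  (r3,h7) ✓  (r3,h9) ✓  (r4,h1) ✓  (r4,h8) ✓  (r4,h9) ✓
Every restrictor pair satisfies the scope.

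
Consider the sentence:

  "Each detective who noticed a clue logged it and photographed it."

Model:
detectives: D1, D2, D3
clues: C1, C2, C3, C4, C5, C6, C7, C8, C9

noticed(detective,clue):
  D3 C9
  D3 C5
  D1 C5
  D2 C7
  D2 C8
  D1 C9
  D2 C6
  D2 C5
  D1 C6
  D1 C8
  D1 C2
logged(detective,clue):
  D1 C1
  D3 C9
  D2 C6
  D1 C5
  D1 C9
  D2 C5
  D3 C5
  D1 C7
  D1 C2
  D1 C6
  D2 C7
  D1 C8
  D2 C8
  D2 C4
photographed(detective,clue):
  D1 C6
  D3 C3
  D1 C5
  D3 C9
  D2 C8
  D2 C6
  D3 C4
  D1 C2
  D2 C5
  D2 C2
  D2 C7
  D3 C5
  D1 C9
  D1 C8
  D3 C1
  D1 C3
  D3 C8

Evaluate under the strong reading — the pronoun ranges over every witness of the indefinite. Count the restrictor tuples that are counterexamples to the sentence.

0

"it" takes "a clue" as antecedent — a donkey pronoun bound across the clause boundary.
Strong reading: for every (d,c) with noticed(d,c), logged(d,c) ∧ photographed(d,c).
Restrictor pairs: (D1,C2) ✓  (D1,C5) ✓  (D1,C6) ✓  (D1,C8) ✓  (D1,C9) ✓  (D2,C5) ✓  (D2,C6) ✓  (D2,C7) ✓  (D2,C8) ✓  (D3,C5) ✓  (D3,C9) ✓
Counterexamples (restrictor pairs failing the scope): 0.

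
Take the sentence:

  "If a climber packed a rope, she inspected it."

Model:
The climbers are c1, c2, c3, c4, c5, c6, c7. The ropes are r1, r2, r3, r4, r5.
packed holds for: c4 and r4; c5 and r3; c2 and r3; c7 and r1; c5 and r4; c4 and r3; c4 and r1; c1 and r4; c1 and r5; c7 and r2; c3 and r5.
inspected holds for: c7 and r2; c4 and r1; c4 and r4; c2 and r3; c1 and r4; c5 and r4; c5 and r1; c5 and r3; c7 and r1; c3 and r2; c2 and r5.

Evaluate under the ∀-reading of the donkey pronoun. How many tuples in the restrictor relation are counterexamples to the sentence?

"it" takes "a rope" as antecedent — a donkey pronoun bound across the clause boundary.
Strong reading: for every (c,r) with packed(c,r), inspected(c,r).
Restrictor pairs: (c1,r4) ✓  (c1,r5) ✗  (c2,r3) ✓  (c3,r5) ✗  (c4,r1) ✓  (c4,r3) ✗  (c4,r4) ✓  (c5,r3) ✓  (c5,r4) ✓  (c7,r1) ✓  (c7,r2) ✓
Counterexamples (restrictor pairs failing the scope): 3.

3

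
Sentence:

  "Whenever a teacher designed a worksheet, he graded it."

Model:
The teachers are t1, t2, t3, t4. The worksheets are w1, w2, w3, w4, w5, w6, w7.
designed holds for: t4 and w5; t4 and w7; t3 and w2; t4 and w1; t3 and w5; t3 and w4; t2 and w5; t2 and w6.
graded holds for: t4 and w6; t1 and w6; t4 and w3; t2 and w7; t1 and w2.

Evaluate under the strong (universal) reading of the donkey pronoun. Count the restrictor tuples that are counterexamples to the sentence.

8

"it" takes "a worksheet" as antecedent — a donkey pronoun bound across the clause boundary.
Strong reading: for every (t,w) with designed(t,w), graded(t,w).
Restrictor pairs: (t2,w5) ✗  (t2,w6) ✗  (t3,w2) ✗  (t3,w4) ✗  (t3,w5) ✗  (t4,w1) ✗  (t4,w5) ✗  (t4,w7) ✗
Counterexamples (restrictor pairs failing the scope): 8.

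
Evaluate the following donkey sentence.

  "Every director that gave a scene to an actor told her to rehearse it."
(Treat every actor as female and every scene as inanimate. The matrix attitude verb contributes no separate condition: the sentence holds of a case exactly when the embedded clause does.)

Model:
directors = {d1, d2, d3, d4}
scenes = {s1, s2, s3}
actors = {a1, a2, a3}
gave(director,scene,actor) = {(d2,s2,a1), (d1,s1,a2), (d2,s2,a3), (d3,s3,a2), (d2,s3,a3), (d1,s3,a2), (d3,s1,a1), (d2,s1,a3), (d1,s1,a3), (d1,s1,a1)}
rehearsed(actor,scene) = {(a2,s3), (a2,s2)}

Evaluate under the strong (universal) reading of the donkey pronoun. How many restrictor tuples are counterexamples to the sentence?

"her" takes "an actor" as antecedent and "it" takes "a scene"; both are donkey pronouns co-varying with the restrictor.
Strong reading: for every (d,s,a) with gave(d,s,a), rehearsed(a,s).
Restrictor triples: (d1,s1,a1)→rehearsed(a1,s1) ✗  (d1,s1,a2)→rehearsed(a2,s1) ✗  (d1,s1,a3)→rehearsed(a3,s1) ✗  (d1,s3,a2)→rehearsed(a2,s3) ✓  (d2,s1,a3)→rehearsed(a3,s1) ✗  (d2,s2,a1)→rehearsed(a1,s2) ✗  (d2,s2,a3)→rehearsed(a3,s2) ✗  (d2,s3,a3)→rehearsed(a3,s3) ✗  (d3,s1,a1)→rehearsed(a1,s1) ✗  (d3,s3,a2)→rehearsed(a2,s3) ✓
Counterexamples (restrictor triples failing the scope): 8.

8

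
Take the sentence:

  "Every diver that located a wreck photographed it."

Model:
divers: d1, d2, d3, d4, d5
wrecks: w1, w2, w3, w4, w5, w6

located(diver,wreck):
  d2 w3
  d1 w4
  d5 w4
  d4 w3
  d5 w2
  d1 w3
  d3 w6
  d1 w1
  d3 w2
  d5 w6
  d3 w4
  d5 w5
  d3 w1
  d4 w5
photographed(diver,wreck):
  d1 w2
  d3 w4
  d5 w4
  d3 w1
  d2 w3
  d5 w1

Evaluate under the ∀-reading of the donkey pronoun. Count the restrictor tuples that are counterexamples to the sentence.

"it" takes "a wreck" as antecedent — a donkey pronoun bound across the clause boundary.
Strong reading: for every (d,w) with located(d,w), photographed(d,w).
Restrictor pairs: (d1,w1) ✗  (d1,w3) ✗  (d1,w4) ✗  (d2,w3) ✓  (d3,w1) ✓  (d3,w2) ✗  (d3,w4) ✓  (d3,w6) ✗  (d4,w3) ✗  (d4,w5) ✗  (d5,w2) ✗  (d5,w4) ✓  (d5,w5) ✗  (d5,w6) ✗
Counterexamples (restrictor pairs failing the scope): 10.

10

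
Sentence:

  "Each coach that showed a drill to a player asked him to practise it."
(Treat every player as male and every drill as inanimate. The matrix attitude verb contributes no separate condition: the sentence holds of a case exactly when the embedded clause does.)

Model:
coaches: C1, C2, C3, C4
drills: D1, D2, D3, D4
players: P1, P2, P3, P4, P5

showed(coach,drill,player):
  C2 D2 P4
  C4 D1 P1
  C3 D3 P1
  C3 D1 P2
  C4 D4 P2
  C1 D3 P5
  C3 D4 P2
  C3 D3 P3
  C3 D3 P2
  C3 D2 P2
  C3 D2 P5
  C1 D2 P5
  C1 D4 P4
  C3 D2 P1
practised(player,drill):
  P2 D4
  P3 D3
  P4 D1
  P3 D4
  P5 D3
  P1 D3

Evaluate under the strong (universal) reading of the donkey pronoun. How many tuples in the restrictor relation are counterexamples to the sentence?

9

"him" takes "a player" as antecedent and "it" takes "a drill"; both are donkey pronouns co-varying with the restrictor.
Strong reading: for every (c,d,p) with showed(c,d,p), practised(p,d).
Restrictor triples: (C1,D2,P5)→practised(P5,D2) ✗  (C1,D3,P5)→practised(P5,D3) ✓  (C1,D4,P4)→practised(P4,D4) ✗  (C2,D2,P4)→practised(P4,D2) ✗  (C3,D1,P2)→practised(P2,D1) ✗  (C3,D2,P1)→practised(P1,D2) ✗  (C3,D2,P2)→practised(P2,D2) ✗  (C3,D2,P5)→practised(P5,D2) ✗  (C3,D3,P1)→practised(P1,D3) ✓  (C3,D3,P2)→practised(P2,D3) ✗  (C3,D3,P3)→practised(P3,D3) ✓  (C3,D4,P2)→practised(P2,D4) ✓  (C4,D1,P1)→practised(P1,D1) ✗  (C4,D4,P2)→practised(P2,D4) ✓
Counterexamples (restrictor triples failing the scope): 9.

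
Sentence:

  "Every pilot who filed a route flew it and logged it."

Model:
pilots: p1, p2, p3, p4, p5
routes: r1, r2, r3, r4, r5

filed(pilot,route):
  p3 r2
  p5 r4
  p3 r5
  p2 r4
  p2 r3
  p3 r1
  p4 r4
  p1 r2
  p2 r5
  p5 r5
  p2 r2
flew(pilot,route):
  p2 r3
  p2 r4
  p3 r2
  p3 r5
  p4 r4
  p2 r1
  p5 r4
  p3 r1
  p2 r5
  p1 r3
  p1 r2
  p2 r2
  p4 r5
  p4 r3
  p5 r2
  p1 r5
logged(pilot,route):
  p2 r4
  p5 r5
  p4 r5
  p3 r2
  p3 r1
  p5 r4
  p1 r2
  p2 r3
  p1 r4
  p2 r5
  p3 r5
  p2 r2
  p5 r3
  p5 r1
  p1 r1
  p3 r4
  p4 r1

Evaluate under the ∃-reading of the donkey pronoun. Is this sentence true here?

False

"it" takes "a route" as antecedent — a donkey pronoun bound across the clause boundary.
Weak reading: every pilot p with some filed-route has at least one filed-route r such that flew(p,r) ∧ logged(p,r).
Per pilot: p1:✓  p2:✓  p3:✓  p4:✗  p5:✓
p4 has no witness among its filed-routes.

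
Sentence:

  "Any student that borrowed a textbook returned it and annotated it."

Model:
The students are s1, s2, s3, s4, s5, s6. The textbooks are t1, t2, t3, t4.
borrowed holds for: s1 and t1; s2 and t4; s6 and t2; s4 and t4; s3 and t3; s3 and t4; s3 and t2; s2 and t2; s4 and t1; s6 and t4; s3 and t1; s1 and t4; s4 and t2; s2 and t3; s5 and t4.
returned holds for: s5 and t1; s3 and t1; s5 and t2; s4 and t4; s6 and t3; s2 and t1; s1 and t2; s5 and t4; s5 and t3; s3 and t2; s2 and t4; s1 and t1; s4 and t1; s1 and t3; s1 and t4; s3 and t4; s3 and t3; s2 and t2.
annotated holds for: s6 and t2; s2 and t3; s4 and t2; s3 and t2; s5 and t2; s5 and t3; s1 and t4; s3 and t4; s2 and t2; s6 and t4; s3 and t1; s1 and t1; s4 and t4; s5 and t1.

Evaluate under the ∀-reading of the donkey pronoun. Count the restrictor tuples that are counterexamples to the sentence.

8

"it" takes "a textbook" as antecedent — a donkey pronoun bound across the clause boundary.
Strong reading: for every (s,t) with borrowed(s,t), returned(s,t) ∧ annotated(s,t).
Restrictor pairs: (s1,t1) ✓  (s1,t4) ✓  (s2,t2) ✓  (s2,t3) ✗  (s2,t4) ✗  (s3,t1) ✓  (s3,t2) ✓  (s3,t3) ✗  (s3,t4) ✓  (s4,t1) ✗  (s4,t2) ✗  (s4,t4) ✓  (s5,t4) ✗  (s6,t2) ✗  (s6,t4) ✗
Counterexamples (restrictor pairs failing the scope): 8.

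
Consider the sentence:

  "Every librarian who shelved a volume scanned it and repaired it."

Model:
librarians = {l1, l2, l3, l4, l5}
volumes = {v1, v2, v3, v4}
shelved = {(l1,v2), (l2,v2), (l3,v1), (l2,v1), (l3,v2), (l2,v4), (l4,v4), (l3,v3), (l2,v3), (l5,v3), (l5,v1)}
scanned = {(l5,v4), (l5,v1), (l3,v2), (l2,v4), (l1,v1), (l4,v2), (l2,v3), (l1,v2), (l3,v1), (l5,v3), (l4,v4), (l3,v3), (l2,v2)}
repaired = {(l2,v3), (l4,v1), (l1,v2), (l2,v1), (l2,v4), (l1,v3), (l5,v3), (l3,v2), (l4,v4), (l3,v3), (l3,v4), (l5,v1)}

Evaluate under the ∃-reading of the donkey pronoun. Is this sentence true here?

True

"it" takes "a volume" as antecedent — a donkey pronoun bound across the clause boundary.
Weak reading: every librarian l with some shelved-volume has at least one shelved-volume v such that scanned(l,v) ∧ repaired(l,v).
Per librarian: l1:✓  l2:✓  l3:✓  l4:✓  l5:✓
Every librarian in the restrictor has a witness.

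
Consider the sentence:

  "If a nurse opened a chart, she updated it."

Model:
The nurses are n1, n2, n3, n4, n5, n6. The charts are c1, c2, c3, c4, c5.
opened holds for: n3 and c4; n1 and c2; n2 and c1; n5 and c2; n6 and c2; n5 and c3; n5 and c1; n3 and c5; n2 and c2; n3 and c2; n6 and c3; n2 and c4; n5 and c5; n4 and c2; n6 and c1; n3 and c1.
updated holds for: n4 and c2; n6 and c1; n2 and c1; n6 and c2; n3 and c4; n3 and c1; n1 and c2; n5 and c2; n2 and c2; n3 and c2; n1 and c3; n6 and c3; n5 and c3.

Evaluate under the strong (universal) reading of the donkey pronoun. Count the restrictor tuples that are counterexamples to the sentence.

"it" takes "a chart" as antecedent — a donkey pronoun bound across the clause boundary.
Strong reading: for every (n,c) with opened(n,c), updated(n,c).
Restrictor pairs: (n1,c2) ✓  (n2,c1) ✓  (n2,c2) ✓  (n2,c4) ✗  (n3,c1) ✓  (n3,c2) ✓  (n3,c4) ✓  (n3,c5) ✗  (n4,c2) ✓  (n5,c1) ✗  (n5,c2) ✓  (n5,c3) ✓  (n5,c5) ✗  (n6,c1) ✓  (n6,c2) ✓  (n6,c3) ✓
Counterexamples (restrictor pairs failing the scope): 4.

4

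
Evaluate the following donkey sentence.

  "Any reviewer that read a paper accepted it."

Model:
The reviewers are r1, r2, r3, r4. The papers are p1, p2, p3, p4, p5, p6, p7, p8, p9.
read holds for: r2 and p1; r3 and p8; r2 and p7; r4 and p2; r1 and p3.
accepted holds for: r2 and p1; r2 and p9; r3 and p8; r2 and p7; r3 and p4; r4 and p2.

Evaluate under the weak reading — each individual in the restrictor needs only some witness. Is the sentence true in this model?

False

"it" takes "a paper" as antecedent — a donkey pronoun bound across the clause boundary.
Weak reading: every reviewer r with some read-paper has at least one read-paper p such that accepted(r,p).
Per reviewer: r1:✗  r2:✓  r3:✓  r4:✓
r1 has no witness among its read-papers.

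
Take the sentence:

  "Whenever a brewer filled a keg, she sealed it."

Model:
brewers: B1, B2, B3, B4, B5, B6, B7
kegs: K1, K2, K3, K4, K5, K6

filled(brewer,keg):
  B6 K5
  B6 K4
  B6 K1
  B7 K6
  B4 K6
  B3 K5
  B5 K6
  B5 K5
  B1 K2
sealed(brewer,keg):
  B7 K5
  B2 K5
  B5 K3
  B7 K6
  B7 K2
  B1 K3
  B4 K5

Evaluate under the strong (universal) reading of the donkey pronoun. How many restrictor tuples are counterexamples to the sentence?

"it" takes "a keg" as antecedent — a donkey pronoun bound across the clause boundary.
Strong reading: for every (b,k) with filled(b,k), sealed(b,k).
Restrictor pairs: (B1,K2) ✗  (B3,K5) ✗  (B4,K6) ✗  (B5,K5) ✗  (B5,K6) ✗  (B6,K1) ✗  (B6,K4) ✗  (B6,K5) ✗  (B7,K6) ✓
Counterexamples (restrictor pairs failing the scope): 8.

8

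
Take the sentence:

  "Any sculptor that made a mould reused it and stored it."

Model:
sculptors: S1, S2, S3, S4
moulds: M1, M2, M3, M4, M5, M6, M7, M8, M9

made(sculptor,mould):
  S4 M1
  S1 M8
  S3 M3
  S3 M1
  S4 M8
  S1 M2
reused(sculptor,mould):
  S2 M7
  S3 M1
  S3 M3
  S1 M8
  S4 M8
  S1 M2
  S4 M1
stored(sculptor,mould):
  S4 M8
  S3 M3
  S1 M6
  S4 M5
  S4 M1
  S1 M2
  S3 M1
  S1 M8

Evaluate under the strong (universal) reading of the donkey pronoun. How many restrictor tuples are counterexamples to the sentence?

0

"it" takes "a mould" as antecedent — a donkey pronoun bound across the clause boundary.
Strong reading: for every (s,m) with made(s,m), reused(s,m) ∧ stored(s,m).
Restrictor pairs: (S1,M2) ✓  (S1,M8) ✓  (S3,M1) ✓  (S3,M3) ✓  (S4,M1) ✓  (S4,M8) ✓
Counterexamples (restrictor pairs failing the scope): 0.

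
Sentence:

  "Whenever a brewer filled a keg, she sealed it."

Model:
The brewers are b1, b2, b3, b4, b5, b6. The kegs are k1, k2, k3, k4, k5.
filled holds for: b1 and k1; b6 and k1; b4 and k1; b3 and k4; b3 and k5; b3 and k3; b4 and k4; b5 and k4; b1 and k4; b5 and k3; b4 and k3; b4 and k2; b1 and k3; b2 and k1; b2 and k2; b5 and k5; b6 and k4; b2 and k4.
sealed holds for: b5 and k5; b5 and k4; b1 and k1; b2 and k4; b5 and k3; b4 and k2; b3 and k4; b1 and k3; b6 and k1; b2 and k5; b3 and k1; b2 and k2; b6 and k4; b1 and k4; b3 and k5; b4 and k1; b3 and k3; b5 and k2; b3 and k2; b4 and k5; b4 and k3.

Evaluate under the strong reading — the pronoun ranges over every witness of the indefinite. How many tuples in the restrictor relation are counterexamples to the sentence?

2

"it" takes "a keg" as antecedent — a donkey pronoun bound across the clause boundary.
Strong reading: for every (b,k) with filled(b,k), sealed(b,k).
Restrictor pairs: (b1,k1) ✓  (b1,k3) ✓  (b1,k4) ✓  (b2,k1) ✗  (b2,k2) ✓  (b2,k4) ✓  (b3,k3) ✓  (b3,k4) ✓  (b3,k5) ✓  (b4,k1) ✓  (b4,k2) ✓  (b4,k3) ✓  (b4,k4) ✗  (b5,k3) ✓  (b5,k4) ✓  (b5,k5) ✓  (b6,k1) ✓  (b6,k4) ✓
Counterexamples (restrictor pairs failing the scope): 2.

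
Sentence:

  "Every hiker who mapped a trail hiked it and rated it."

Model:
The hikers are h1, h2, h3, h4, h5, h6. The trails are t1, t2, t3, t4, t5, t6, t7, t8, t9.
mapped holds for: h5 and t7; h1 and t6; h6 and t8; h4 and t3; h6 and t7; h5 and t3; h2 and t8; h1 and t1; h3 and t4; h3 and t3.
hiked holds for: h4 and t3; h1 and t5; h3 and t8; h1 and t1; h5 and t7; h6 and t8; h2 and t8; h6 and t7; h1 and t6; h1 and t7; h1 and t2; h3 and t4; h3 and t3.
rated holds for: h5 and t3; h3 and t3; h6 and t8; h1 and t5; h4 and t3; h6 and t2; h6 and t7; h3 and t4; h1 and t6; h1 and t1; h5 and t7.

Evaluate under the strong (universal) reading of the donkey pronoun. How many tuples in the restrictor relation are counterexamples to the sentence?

2

"it" takes "a trail" as antecedent — a donkey pronoun bound across the clause boundary.
Strong reading: for every (h,t) with mapped(h,t), hiked(h,t) ∧ rated(h,t).
Restrictor pairs: (h1,t1) ✓  (h1,t6) ✓  (h2,t8) ✗  (h3,t3) ✓  (h3,t4) ✓  (h4,t3) ✓  (h5,t3) ✗  (h5,t7) ✓  (h6,t7) ✓  (h6,t8) ✓
Counterexamples (restrictor pairs failing the scope): 2.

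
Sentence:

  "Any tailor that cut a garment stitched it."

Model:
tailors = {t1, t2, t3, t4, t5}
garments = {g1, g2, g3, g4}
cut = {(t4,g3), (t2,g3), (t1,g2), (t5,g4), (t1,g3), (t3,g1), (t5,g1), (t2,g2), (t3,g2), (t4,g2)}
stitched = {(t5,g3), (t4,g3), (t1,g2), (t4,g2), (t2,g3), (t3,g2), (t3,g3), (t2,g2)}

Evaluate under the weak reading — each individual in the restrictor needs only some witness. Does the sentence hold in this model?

False

"it" takes "a garment" as antecedent — a donkey pronoun bound across the clause boundary.
Weak reading: every tailor t with some cut-garment has at least one cut-garment g such that stitched(t,g).
Per tailor: t1:✓  t2:✓  t3:✓  t4:✓  t5:✗
t5 has no witness among its cut-garments.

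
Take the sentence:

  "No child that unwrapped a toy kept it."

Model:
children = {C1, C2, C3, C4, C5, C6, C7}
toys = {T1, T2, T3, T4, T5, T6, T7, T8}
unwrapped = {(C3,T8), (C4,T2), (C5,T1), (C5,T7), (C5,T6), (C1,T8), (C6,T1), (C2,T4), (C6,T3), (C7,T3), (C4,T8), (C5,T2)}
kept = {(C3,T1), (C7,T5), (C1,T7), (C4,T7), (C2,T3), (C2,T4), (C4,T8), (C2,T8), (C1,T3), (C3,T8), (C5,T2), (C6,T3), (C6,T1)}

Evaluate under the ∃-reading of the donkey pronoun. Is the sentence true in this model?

"it" takes "a toy" as antecedent — a donkey pronoun bound across the clause boundary.
Truth condition: for no (c,t) with unwrapped(c,t) does kept(c,t) hold.
Restrictor pairs — does the scope hold? (C1,T8):fails  (C2,T4):holds  (C3,T8):holds  (C4,T2):fails  (C4,T8):holds  (C5,T1):fails  (C5,T2):holds  (C5,T6):fails  (C5,T7):fails  (C6,T1):holds  (C6,T3):holds  (C7,T3):fails
Scope holds for 6 pair(s), so the sentence is false.

False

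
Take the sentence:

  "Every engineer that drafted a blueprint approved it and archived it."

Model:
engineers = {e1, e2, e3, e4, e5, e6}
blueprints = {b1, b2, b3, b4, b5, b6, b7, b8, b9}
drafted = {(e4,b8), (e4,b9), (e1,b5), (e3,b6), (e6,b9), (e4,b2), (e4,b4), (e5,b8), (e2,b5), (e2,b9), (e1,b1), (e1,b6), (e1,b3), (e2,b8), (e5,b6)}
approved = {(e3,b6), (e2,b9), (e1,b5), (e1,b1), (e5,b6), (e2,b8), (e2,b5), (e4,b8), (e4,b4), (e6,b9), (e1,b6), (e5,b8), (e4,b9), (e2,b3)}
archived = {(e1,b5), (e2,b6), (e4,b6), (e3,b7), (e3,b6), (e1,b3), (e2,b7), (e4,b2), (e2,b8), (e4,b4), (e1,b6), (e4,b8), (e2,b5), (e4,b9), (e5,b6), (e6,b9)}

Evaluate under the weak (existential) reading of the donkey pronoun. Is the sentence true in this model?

"it" takes "a blueprint" as antecedent — a donkey pronoun bound across the clause boundary.
Weak reading: every engineer e with some drafted-blueprint has at least one drafted-blueprint b such that approved(e,b) ∧ archived(e,b).
Per engineer: e1:✓  e2:✓  e3:✓  e4:✓  e5:✓  e6:✓
Every engineer in the restrictor has a witness.

True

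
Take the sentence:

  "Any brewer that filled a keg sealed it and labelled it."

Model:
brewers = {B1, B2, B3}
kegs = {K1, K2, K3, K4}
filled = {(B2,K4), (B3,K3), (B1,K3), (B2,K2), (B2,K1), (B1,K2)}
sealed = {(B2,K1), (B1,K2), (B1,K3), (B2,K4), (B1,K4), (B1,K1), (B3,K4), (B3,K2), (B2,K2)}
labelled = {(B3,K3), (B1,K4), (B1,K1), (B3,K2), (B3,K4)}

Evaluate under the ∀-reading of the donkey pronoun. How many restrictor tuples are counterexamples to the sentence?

6

"it" takes "a keg" as antecedent — a donkey pronoun bound across the clause boundary.
Strong reading: for every (b,k) with filled(b,k), sealed(b,k) ∧ labelled(b,k).
Restrictor pairs: (B1,K2) ✗  (B1,K3) ✗  (B2,K1) ✗  (B2,K2) ✗  (B2,K4) ✗  (B3,K3) ✗
Counterexamples (restrictor pairs failing the scope): 6.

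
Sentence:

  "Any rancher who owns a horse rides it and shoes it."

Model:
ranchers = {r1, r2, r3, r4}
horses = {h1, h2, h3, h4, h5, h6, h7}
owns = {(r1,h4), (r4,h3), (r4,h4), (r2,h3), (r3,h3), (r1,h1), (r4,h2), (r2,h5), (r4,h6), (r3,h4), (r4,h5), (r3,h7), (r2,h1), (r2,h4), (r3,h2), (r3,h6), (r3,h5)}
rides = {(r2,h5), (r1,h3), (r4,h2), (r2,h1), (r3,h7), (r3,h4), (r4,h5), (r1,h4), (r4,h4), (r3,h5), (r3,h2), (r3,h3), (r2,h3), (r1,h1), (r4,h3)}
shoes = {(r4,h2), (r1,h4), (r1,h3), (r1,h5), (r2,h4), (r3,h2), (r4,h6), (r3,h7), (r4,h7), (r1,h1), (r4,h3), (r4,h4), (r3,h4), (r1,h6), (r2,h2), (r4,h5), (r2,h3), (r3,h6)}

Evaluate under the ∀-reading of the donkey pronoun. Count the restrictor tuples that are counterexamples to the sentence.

7

"it" takes "a horse" as antecedent — a donkey pronoun bound across the clause boundary.
Strong reading: for every (r,h) with owns(r,h), rides(r,h) ∧ shoes(r,h).
Restrictor pairs: (r1,h1) ✓  (r1,h4) ✓  (r2,h1) ✗  (r2,h3) ✓  (r2,h4) ✗  (r2,h5) ✗  (r3,h2) ✓  (r3,h3) ✗  (r3,h4) ✓  (r3,h5) ✗  (r3,h6) ✗  (r3,h7) ✓  (r4,h2) ✓  (r4,h3) ✓  (r4,h4) ✓  (r4,h5) ✓  (r4,h6) ✗
Counterexamples (restrictor pairs failing the scope): 7.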